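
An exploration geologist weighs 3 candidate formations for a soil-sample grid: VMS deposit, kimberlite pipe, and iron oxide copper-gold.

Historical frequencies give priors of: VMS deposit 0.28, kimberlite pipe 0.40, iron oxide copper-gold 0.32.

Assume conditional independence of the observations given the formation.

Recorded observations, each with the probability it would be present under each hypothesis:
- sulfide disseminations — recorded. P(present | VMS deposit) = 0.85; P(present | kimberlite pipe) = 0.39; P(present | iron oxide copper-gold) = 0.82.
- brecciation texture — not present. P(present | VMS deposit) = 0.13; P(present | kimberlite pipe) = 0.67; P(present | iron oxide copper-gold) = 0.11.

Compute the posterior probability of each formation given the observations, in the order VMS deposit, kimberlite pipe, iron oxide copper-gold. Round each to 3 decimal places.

0.421, 0.105, 0.475

For each hypothesis, the unnormalized posterior weight is prior × product of the observation likelihoods (using 1 − P(present | H) for each absent observation):
  VMS deposit: 0.28 × 0.85 × (1 − 0.13) = 0.20706
  kimberlite pipe: 0.40 × 0.39 × (1 − 0.67) = 0.05148
  iron oxide copper-gold: 0.32 × 0.82 × (1 − 0.11) = 0.23354
Marginal likelihood of the evidence = 0.49208.
P(VMS deposit | evidence) = 0.20706 / 0.49208 ≈ 0.421
P(kimberlite pipe | evidence) = 0.05148 / 0.49208 ≈ 0.105
P(iron oxide copper-gold | evidence) = 0.23354 / 0.49208 ≈ 0.475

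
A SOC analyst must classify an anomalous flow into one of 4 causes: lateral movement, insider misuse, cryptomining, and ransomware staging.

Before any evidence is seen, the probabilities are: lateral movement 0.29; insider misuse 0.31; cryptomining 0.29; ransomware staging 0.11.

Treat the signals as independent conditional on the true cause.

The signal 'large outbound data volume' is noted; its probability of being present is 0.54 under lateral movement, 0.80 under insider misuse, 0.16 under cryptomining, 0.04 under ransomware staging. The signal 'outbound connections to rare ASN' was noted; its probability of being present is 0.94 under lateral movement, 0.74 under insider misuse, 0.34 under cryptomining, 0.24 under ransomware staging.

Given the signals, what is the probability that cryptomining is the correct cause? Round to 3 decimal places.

0.045

For each hypothesis, the unnormalized posterior weight is prior × product of the signal likelihoods:
  lateral movement: 0.29 × 0.54 × 0.94 = 0.1472
  insider misuse: 0.31 × 0.80 × 0.74 = 0.18352
  cryptomining: 0.29 × 0.16 × 0.34 = 0.015776
  ransomware staging: 0.11 × 0.04 × 0.24 = 0.001056
The unnormalized weights sum to 0.34756.
P(cryptomining | evidence) = 0.015776 / 0.34756 ≈ 0.045.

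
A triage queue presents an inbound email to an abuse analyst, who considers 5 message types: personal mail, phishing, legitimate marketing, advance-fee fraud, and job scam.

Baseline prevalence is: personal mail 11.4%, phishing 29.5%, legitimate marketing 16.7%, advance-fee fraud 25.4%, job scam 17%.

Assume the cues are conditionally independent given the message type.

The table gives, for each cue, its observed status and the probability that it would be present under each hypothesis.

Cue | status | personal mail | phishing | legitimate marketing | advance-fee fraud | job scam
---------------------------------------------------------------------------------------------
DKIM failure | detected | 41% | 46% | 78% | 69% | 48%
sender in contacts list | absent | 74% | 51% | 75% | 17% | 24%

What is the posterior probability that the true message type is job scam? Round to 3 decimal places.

Multiply each prior by the joint likelihood of the cue pattern (using 1 − P(present | H) for each absent cue):
  personal mail: 0.114 × 0.41 × (1 − 0.74) = 0.012152
  phishing: 0.295 × 0.46 × (1 − 0.51) = 0.066493
  legitimate marketing: 0.167 × 0.78 × (1 − 0.75) = 0.032565
  advance-fee fraud: 0.254 × 0.69 × (1 − 0.17) = 0.14547
  job scam: 0.170 × 0.48 × (1 − 0.24) = 0.062016
Normalizing constant Z = 0.012152 + 0.066493 + 0.032565 + 0.14547 + 0.062016 = 0.31869.
P(job scam | evidence) = 0.062016 / 0.31869 ≈ 0.195.

0.195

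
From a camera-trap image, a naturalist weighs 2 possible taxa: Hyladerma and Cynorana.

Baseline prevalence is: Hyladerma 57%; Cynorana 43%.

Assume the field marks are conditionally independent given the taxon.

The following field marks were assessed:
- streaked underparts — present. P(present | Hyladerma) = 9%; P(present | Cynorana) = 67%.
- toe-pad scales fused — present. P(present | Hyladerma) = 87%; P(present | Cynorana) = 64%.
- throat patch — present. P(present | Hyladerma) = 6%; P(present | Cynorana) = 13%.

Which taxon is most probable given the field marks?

Cynorana

For each hypothesis, the unnormalized posterior weight is prior × product of the field mark likelihoods:
  Hyladerma: 0.57 × 0.09 × 0.87 × 0.06 = 0.0026779
  Cynorana: 0.43 × 0.67 × 0.64 × 0.13 = 0.02397
Marginal likelihood of the evidence = 0.026648.
P(Hyladerma | evidence) ≈ 0.0026779 / 0.026648 ≈ 0.100
P(Cynorana | evidence) ≈ 0.02397 / 0.026648 ≈ 0.900
The largest is 0.900, so Cynorana is most probable.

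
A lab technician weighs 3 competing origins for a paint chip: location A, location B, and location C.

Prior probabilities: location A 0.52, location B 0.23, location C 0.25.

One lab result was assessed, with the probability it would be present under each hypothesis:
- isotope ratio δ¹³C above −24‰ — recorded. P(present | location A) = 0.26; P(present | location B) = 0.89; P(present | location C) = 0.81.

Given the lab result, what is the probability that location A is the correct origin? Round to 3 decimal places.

0.249

Multiply each prior by the likelihood of the lab result:
  location A: 0.52 × 0.26 = 0.1352
  location B: 0.23 × 0.89 = 0.2047
  location C: 0.25 × 0.81 = 0.2025
The unnormalized weights sum to 0.5424.
P(location A | evidence) = 0.1352 / 0.5424 ≈ 0.249.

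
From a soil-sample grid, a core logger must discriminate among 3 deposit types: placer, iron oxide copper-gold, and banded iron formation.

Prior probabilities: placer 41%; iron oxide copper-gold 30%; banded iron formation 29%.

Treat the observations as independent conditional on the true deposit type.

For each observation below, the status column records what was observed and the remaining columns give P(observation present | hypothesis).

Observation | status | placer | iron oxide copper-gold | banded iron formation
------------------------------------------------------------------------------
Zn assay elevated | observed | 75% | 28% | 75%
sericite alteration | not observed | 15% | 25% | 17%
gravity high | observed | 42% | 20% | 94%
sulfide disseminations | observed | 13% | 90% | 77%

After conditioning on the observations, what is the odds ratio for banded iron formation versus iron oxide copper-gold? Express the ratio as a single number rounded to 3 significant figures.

The normalizing constant cancels in an odds ratio, so compute prior × likelihood for the two hypotheses only (using 1 − P(present | H) for each absent observation):
  banded iron formation: 0.29 × 0.75 × (1 − 0.17) × 0.94 × 0.77 = 0.13066
  iron oxide copper-gold: 0.30 × 0.28 × (1 − 0.25) × 0.20 × 0.90 = 0.01134
Posterior odds = 0.13066 / 0.01134 ≈ 11.5.

11.5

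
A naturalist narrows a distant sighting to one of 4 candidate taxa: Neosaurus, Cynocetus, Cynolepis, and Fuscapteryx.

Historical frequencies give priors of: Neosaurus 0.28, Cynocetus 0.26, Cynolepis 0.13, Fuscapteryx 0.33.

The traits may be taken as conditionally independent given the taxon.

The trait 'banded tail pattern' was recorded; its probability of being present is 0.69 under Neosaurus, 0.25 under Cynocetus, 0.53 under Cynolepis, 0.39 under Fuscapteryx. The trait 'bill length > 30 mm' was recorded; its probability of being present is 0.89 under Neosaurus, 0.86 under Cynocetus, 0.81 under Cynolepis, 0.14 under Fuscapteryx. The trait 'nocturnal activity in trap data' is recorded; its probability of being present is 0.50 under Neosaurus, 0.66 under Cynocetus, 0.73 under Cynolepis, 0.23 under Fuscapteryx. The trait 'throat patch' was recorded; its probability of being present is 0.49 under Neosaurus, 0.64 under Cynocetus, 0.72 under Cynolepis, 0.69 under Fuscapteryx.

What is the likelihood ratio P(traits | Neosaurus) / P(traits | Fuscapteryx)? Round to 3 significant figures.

Joint likelihood of the trait pattern under each hypothesis:
  Neosaurus: 0.69 × 0.89 × 0.50 × 0.49 = 0.15045
  Fuscapteryx: 0.39 × 0.14 × 0.23 × 0.69 = 0.008665
Bayes factor = 0.15045 / 0.008665 ≈ 17.4

17.4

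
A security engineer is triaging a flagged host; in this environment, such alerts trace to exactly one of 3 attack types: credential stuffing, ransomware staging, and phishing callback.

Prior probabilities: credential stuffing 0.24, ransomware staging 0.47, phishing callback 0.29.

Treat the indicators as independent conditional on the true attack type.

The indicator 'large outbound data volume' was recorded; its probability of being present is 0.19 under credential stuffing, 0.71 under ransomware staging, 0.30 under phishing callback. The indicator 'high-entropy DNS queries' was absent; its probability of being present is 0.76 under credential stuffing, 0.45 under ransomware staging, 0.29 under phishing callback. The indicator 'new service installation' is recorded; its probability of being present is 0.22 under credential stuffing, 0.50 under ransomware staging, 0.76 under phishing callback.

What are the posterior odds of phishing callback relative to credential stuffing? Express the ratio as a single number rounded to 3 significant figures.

Posterior odds equal prior odds times the likelihood ratio; only the two competing hypotheses matter (using 1 − P(present | H) for each absent indicator).
  phishing callback: 0.29 × 0.30 × (1 − 0.29) × 0.76 = 0.046945
  credential stuffing: 0.24 × 0.19 × (1 − 0.76) × 0.22 = 0.0024077
Odds(phishing callback : credential stuffing) = 0.046945 / 0.0024077 ≈ 19.5.

19.5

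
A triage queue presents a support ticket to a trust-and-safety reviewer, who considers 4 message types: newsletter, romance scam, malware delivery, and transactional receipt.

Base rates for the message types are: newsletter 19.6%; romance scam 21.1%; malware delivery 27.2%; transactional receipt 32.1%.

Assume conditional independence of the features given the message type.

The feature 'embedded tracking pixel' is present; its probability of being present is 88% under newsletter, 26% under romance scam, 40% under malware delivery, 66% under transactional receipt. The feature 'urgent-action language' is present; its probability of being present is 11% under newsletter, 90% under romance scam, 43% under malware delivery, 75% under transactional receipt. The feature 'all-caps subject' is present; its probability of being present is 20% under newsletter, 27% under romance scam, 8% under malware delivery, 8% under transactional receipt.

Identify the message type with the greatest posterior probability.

romance scam

Multiply each prior by the joint likelihood of the feature pattern:
  newsletter: 0.196 × 0.88 × 0.11 × 0.20 = 0.0037946
  romance scam: 0.211 × 0.26 × 0.90 × 0.27 = 0.013331
  malware delivery: 0.272 × 0.40 × 0.43 × 0.08 = 0.0037427
  transactional receipt: 0.321 × 0.66 × 0.75 × 0.08 = 0.012712
The unnormalized weights sum to 0.03358.
P(newsletter | evidence) ≈ 0.0037946 / 0.03358 ≈ 0.113
P(romance scam | evidence) ≈ 0.013331 / 0.03358 ≈ 0.397
P(malware delivery | evidence) ≈ 0.0037427 / 0.03358 ≈ 0.111
P(transactional receipt | evidence) ≈ 0.012712 / 0.03358 ≈ 0.379
The largest is 0.397, so romance scam is most probable.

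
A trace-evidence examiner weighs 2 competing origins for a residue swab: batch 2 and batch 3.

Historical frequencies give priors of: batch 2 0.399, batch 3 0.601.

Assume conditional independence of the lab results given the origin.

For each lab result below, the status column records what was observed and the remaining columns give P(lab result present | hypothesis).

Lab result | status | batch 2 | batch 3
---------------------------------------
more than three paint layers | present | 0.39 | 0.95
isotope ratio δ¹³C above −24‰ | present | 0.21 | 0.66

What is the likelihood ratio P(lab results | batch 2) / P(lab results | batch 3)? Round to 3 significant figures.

0.131

Joint likelihood of the lab result pattern under each hypothesis:
  batch 2: 0.39 × 0.21 = 0.0819
  batch 3: 0.95 × 0.66 = 0.627
Bayes factor = 0.0819 / 0.627 ≈ 0.131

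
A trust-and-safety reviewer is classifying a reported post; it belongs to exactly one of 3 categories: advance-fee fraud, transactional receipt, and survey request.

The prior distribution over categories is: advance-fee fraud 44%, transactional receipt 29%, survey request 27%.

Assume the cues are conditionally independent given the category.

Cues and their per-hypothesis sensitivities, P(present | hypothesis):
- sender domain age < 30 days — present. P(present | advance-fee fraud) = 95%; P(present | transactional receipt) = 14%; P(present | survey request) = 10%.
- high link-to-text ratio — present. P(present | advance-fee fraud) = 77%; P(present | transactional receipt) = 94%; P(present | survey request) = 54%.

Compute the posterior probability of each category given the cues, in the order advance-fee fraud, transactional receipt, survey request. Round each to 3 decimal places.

0.859, 0.102, 0.039

Multiply each prior by the joint likelihood of the cue pattern:
  advance-fee fraud: 0.44 × 0.95 × 0.77 = 0.32186
  transactional receipt: 0.29 × 0.14 × 0.94 = 0.038164
  survey request: 0.27 × 0.10 × 0.54 = 0.01458
The unnormalized weights sum to 0.3746.
P(advance-fee fraud | evidence) = 0.32186 / 0.3746 ≈ 0.859
P(transactional receipt | evidence) = 0.038164 / 0.3746 ≈ 0.102
P(survey request | evidence) = 0.01458 / 0.3746 ≈ 0.039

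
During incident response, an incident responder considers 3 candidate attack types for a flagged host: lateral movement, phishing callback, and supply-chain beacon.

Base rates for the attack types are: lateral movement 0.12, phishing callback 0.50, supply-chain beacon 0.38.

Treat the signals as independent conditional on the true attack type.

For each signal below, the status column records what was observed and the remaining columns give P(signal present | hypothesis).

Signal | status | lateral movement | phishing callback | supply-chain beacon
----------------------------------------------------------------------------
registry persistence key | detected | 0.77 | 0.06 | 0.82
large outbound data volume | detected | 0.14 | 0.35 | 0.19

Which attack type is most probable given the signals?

supply-chain beacon

For each hypothesis, the unnormalized posterior weight is prior × product of the signal likelihoods:
  lateral movement: 0.12 × 0.77 × 0.14 = 0.012936
  phishing callback: 0.50 × 0.06 × 0.35 = 0.0105
  supply-chain beacon: 0.38 × 0.82 × 0.19 = 0.059204
Normalizing constant Z = 0.012936 + 0.0105 + 0.059204 = 0.08264.
P(lateral movement | evidence) ≈ 0.012936 / 0.08264 ≈ 0.157
P(phishing callback | evidence) ≈ 0.0105 / 0.08264 ≈ 0.127
P(supply-chain beacon | evidence) ≈ 0.059204 / 0.08264 ≈ 0.716
The largest is 0.716, so supply-chain beacon is most probable.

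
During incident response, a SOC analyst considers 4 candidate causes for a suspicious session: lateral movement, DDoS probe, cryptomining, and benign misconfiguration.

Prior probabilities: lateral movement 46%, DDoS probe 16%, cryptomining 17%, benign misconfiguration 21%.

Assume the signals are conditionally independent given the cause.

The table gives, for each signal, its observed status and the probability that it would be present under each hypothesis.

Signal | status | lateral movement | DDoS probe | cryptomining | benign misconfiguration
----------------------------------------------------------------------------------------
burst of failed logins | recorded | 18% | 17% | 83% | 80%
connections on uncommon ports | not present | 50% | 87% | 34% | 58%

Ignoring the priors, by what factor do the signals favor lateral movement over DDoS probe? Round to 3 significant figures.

Take the product of per-signal likelihoods under each hypothesis (using 1 − P(present | H) for each absent signal), then divide.
  lateral movement: 0.18 × (1 − 0.50) = 0.09
  DDoS probe: 0.17 × (1 − 0.87) = 0.0221
Bayes factor = 0.09 / 0.0221 ≈ 4.07

4.07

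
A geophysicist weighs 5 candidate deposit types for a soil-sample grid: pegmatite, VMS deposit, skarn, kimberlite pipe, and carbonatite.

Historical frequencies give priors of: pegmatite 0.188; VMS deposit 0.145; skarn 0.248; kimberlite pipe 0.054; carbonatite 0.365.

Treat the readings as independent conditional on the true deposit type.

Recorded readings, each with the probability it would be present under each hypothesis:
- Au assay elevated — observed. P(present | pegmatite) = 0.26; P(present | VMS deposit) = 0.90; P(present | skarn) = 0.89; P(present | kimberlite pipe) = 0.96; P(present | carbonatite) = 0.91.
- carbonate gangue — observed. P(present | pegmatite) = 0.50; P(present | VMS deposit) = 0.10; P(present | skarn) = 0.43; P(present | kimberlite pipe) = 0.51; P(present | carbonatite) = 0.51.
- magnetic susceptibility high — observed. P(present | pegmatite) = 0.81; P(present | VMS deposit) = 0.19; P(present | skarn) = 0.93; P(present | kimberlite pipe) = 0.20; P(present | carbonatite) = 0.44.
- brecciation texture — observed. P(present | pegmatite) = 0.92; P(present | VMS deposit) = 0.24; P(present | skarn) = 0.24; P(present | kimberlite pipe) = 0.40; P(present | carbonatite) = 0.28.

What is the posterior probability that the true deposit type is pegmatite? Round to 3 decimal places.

By Bayes' rule with conditional independence, the unnormalized weight for each hypothesis is prior × ∏ likelihoods:
  pegmatite: 0.188 × 0.26 × 0.50 × 0.81 × 0.92 = 0.018213
  VMS deposit: 0.145 × 0.90 × 0.10 × 0.19 × 0.24 = 0.00059508
  skarn: 0.248 × 0.89 × 0.43 × 0.93 × 0.24 = 0.021184
  kimberlite pipe: 0.054 × 0.96 × 0.51 × 0.20 × 0.40 = 0.0021151
  carbonatite: 0.365 × 0.91 × 0.51 × 0.44 × 0.28 = 0.02087
Marginal likelihood of the evidence = 0.062976.
P(pegmatite | evidence) = 0.018213 / 0.062976 ≈ 0.289.

0.289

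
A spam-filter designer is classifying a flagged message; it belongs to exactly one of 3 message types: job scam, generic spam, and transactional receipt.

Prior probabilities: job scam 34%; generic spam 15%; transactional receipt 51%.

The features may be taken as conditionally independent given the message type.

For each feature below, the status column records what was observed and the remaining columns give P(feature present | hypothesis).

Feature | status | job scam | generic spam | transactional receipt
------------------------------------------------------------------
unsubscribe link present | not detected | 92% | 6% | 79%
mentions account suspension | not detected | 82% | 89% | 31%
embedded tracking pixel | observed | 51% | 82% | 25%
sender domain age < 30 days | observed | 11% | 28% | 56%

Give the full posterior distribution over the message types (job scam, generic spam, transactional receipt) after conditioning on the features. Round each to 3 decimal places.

For each hypothesis, the unnormalized posterior weight is prior × product of the feature likelihoods (using 1 − P(present | H) for each absent feature):
  job scam: 0.34 × (1 − 0.92) × (1 − 0.82) × 0.51 × 0.11 = 0.00027467
  generic spam: 0.15 × (1 − 0.06) × (1 − 0.89) × 0.82 × 0.28 = 0.0035611
  transactional receipt: 0.51 × (1 − 0.79) × (1 − 0.31) × 0.25 × 0.56 = 0.010346
Normalizing constant Z = 0.00027467 + 0.0035611 + 0.010346 = 0.014182.
P(job scam | evidence) = 0.00027467 / 0.014182 ≈ 0.019
P(generic spam | evidence) = 0.0035611 / 0.014182 ≈ 0.251
P(transactional receipt | evidence) = 0.010346 / 0.014182 ≈ 0.730

0.019, 0.251, 0.730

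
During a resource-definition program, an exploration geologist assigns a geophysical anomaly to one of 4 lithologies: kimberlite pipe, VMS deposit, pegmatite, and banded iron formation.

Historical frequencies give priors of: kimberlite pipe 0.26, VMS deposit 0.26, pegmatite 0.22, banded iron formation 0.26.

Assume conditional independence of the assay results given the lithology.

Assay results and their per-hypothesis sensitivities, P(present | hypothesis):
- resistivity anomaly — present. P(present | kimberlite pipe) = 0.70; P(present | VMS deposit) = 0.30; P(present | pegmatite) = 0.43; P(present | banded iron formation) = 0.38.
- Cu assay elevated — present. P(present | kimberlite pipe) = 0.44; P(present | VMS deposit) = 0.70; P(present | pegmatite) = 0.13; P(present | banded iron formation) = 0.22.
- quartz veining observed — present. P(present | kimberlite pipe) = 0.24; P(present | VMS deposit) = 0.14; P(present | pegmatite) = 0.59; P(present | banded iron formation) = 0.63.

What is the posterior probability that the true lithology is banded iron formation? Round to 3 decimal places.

0.286

Multiply each prior by the joint likelihood of the assay result pattern:
  kimberlite pipe: 0.26 × 0.70 × 0.44 × 0.24 = 0.019219
  VMS deposit: 0.26 × 0.30 × 0.70 × 0.14 = 0.007644
  pegmatite: 0.22 × 0.43 × 0.13 × 0.59 = 0.0072558
  banded iron formation: 0.26 × 0.38 × 0.22 × 0.63 = 0.013694
Marginal likelihood of the evidence = 0.047813.
P(banded iron formation | evidence) = 0.013694 / 0.047813 ≈ 0.286.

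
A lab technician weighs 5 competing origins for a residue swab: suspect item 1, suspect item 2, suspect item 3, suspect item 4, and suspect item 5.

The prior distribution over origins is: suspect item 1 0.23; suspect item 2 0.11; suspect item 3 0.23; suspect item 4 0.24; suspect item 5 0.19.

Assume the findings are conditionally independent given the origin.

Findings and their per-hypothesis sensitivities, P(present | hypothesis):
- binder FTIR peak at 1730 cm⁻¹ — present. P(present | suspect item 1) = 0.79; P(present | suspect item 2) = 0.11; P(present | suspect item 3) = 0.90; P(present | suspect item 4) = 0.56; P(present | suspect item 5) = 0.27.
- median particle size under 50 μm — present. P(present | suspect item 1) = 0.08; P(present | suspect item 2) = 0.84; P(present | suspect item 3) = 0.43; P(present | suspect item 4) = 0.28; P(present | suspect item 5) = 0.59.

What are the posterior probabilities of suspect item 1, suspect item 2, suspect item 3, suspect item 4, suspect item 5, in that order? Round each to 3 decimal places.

By Bayes' rule with conditional independence, the unnormalized weight for each hypothesis is prior × ∏ likelihoods:
  suspect item 1: 0.23 × 0.79 × 0.08 = 0.014536
  suspect item 2: 0.11 × 0.11 × 0.84 = 0.010164
  suspect item 3: 0.23 × 0.90 × 0.43 = 0.08901
  suspect item 4: 0.24 × 0.56 × 0.28 = 0.037632
  suspect item 5: 0.19 × 0.27 × 0.59 = 0.030267
Normalizing constant Z = 0.014536 + 0.010164 + 0.08901 + 0.037632 + 0.030267 = 0.18161.
P(suspect item 1 | evidence) = 0.014536 / 0.18161 ≈ 0.080
P(suspect item 2 | evidence) = 0.010164 / 0.18161 ≈ 0.056
P(suspect item 3 | evidence) = 0.08901 / 0.18161 ≈ 0.490
P(suspect item 4 | evidence) = 0.037632 / 0.18161 ≈ 0.207
P(suspect item 5 | evidence) = 0.030267 / 0.18161 ≈ 0.167

0.080, 0.056, 0.490, 0.207, 0.167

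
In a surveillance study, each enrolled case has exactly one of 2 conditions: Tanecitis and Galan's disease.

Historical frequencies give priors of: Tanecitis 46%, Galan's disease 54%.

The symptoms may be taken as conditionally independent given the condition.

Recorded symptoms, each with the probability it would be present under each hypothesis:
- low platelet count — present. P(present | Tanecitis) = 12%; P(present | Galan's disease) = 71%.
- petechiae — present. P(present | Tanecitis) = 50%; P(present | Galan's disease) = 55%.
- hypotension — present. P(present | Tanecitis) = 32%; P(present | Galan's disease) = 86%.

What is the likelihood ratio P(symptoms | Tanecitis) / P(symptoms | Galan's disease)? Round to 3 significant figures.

0.0572

Take the product of per-symptom likelihoods under each hypothesis, then divide.
  Tanecitis: 0.12 × 0.50 × 0.32 = 0.0192
  Galan's disease: 0.71 × 0.55 × 0.86 = 0.33583
Bayes factor = 0.0192 / 0.33583 ≈ 0.0572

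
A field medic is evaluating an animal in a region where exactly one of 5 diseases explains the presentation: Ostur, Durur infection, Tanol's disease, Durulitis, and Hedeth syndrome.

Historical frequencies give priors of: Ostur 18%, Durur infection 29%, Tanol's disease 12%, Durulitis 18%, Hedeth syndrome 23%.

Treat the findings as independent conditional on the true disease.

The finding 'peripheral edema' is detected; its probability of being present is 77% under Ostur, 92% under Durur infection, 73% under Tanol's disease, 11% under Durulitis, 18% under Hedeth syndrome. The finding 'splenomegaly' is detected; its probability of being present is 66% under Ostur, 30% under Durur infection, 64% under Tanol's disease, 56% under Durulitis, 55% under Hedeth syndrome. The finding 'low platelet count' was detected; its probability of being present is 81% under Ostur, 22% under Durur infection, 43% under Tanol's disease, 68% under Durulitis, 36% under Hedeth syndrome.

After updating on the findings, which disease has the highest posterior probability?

Ostur

By Bayes' rule with conditional independence, the unnormalized weight for each hypothesis is prior × ∏ likelihoods:
  Ostur: 0.18 × 0.77 × 0.66 × 0.81 = 0.074096
  Durur infection: 0.29 × 0.92 × 0.30 × 0.22 = 0.017609
  Tanol's disease: 0.12 × 0.73 × 0.64 × 0.43 = 0.024108
  Durulitis: 0.18 × 0.11 × 0.56 × 0.68 = 0.0075398
  Hedeth syndrome: 0.23 × 0.18 × 0.55 × 0.36 = 0.0081972
Marginal likelihood of the evidence = 0.13155.
P(Ostur | evidence) ≈ 0.074096 / 0.13155 ≈ 0.563
P(Durur infection | evidence) ≈ 0.017609 / 0.13155 ≈ 0.134
P(Tanol's disease | evidence) ≈ 0.024108 / 0.13155 ≈ 0.183
P(Durulitis | evidence) ≈ 0.0075398 / 0.13155 ≈ 0.057
P(Hedeth syndrome | evidence) ≈ 0.0081972 / 0.13155 ≈ 0.062
The largest is 0.563, so Ostur is most probable.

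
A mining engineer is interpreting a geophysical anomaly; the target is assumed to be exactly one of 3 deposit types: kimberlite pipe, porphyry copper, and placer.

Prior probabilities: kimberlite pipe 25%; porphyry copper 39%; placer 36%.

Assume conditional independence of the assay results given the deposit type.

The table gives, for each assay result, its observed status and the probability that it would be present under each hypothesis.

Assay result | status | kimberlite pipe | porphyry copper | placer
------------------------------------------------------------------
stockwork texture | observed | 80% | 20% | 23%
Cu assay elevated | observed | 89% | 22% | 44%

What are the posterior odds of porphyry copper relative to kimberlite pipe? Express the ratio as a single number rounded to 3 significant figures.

The normalizing constant cancels in an odds ratio, so compute prior × likelihood for the two hypotheses only:
  porphyry copper: 0.39 × 0.20 × 0.22 = 0.01716
  kimberlite pipe: 0.25 × 0.80 × 0.89 = 0.178
Posterior odds = 0.01716 / 0.178 ≈ 0.0964.

0.0964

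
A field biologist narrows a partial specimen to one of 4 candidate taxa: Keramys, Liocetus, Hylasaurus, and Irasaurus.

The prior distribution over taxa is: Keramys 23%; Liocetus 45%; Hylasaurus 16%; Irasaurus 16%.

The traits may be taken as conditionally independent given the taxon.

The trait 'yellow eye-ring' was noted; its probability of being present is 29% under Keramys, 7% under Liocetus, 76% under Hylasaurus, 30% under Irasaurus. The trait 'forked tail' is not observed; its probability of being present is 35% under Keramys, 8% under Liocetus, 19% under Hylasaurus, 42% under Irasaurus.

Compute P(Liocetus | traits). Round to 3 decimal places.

By Bayes' rule with conditional independence, the unnormalized weight for each hypothesis is prior × ∏ likelihoods (using 1 − P(present | H) for each absent trait):
  Keramys: 0.23 × 0.29 × (1 − 0.35) = 0.043355
  Liocetus: 0.45 × 0.07 × (1 − 0.08) = 0.02898
  Hylasaurus: 0.16 × 0.76 × (1 − 0.19) = 0.098496
  Irasaurus: 0.16 × 0.30 × (1 − 0.42) = 0.02784
Marginal likelihood of the evidence = 0.19867.
P(Liocetus | evidence) = 0.02898 / 0.19867 ≈ 0.146.

0.146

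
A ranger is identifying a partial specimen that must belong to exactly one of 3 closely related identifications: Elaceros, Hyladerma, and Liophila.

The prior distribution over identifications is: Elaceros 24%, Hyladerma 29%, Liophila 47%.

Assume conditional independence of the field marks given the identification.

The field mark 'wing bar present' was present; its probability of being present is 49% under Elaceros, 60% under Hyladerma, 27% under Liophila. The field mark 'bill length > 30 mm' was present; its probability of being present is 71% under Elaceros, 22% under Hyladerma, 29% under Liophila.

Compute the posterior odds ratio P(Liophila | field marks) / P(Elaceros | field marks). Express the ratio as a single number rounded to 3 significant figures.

Posterior odds equal prior odds times the likelihood ratio; only the two competing hypotheses matter.
  Liophila: 0.47 × 0.27 × 0.29 = 0.036801
  Elaceros: 0.24 × 0.49 × 0.71 = 0.083496
Posterior odds = 0.036801 / 0.083496 ≈ 0.441.

0.441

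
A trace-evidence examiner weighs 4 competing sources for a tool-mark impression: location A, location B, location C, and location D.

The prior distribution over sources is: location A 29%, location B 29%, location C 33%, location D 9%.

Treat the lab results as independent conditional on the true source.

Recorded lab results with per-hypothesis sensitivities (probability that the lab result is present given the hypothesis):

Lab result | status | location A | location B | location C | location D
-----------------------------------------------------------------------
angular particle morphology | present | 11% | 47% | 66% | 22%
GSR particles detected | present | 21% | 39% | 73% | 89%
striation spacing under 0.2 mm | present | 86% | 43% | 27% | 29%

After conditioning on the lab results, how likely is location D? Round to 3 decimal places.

0.067

By Bayes' rule with conditional independence, the unnormalized weight for each hypothesis is prior × ∏ likelihoods:
  location A: 0.29 × 0.11 × 0.21 × 0.86 = 0.0057611
  location B: 0.29 × 0.47 × 0.39 × 0.43 = 0.022858
  location C: 0.33 × 0.66 × 0.73 × 0.27 = 0.042928
  location D: 0.09 × 0.22 × 0.89 × 0.29 = 0.0051104
The unnormalized weights sum to 0.076657.
P(location D | evidence) = 0.0051104 / 0.076657 ≈ 0.067.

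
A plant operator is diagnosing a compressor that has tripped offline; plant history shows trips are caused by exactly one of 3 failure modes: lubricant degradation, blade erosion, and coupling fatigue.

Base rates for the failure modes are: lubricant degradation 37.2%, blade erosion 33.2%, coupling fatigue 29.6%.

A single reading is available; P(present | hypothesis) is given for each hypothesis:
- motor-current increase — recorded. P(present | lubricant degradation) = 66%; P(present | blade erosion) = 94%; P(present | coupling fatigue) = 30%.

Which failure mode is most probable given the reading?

For each hypothesis, the unnormalized posterior weight is prior × likelihood:
  lubricant degradation: 0.372 × 0.66 = 0.24552
  blade erosion: 0.332 × 0.94 = 0.31208
  coupling fatigue: 0.296 × 0.30 = 0.0888
Marginal likelihood of the evidence = 0.6464.
P(lubricant degradation | evidence) ≈ 0.24552 / 0.6464 ≈ 0.380
P(blade erosion | evidence) ≈ 0.31208 / 0.6464 ≈ 0.483
P(coupling fatigue | evidence) ≈ 0.0888 / 0.6464 ≈ 0.137
The largest is 0.483, so blade erosion is most probable.

blade erosion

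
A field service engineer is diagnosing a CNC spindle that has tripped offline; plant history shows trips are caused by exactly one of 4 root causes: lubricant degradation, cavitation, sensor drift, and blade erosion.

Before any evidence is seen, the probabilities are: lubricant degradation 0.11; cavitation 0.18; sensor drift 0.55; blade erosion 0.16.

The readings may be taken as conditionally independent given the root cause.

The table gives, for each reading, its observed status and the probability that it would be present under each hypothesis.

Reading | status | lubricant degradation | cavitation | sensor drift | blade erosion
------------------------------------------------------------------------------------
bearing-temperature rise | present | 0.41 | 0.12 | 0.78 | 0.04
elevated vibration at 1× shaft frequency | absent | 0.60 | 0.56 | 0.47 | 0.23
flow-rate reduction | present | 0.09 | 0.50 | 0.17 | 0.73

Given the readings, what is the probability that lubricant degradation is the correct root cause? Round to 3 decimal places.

Multiply each prior by the joint likelihood of the reading pattern (using 1 − P(present | H) for each absent reading):
  lubricant degradation: 0.11 × 0.41 × (1 − 0.60) × 0.09 = 0.0016236
  cavitation: 0.18 × 0.12 × (1 − 0.56) × 0.50 = 0.004752
  sensor drift: 0.55 × 0.78 × (1 − 0.47) × 0.17 = 0.038653
  blade erosion: 0.16 × 0.04 × (1 − 0.23) × 0.73 = 0.0035974
The unnormalized weights sum to 0.048626.
P(lubricant degradation | evidence) = 0.0016236 / 0.048626 ≈ 0.033.

0.033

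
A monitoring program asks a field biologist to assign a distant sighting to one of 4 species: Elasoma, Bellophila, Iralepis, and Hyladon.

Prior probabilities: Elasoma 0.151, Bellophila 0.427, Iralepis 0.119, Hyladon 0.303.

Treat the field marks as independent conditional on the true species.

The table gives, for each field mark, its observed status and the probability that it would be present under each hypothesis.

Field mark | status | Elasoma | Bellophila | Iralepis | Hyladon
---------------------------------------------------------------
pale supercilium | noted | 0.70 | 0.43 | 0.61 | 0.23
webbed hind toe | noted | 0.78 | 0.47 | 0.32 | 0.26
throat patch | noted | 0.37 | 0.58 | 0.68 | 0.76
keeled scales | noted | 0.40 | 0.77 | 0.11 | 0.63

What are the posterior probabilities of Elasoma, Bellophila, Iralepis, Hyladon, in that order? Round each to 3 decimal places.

0.200, 0.630, 0.028, 0.142

Multiply each prior by the joint likelihood of the field mark pattern:
  Elasoma: 0.151 × 0.70 × 0.78 × 0.37 × 0.40 = 0.012202
  Bellophila: 0.427 × 0.43 × 0.47 × 0.58 × 0.77 = 0.03854
  Iralepis: 0.119 × 0.61 × 0.32 × 0.68 × 0.11 = 0.0017375
  Hyladon: 0.303 × 0.23 × 0.26 × 0.76 × 0.63 = 0.0086756
Marginal likelihood of the evidence = 0.061155.
P(Elasoma | evidence) = 0.012202 / 0.061155 ≈ 0.200
P(Bellophila | evidence) = 0.03854 / 0.061155 ≈ 0.630
P(Iralepis | evidence) = 0.0017375 / 0.061155 ≈ 0.028
P(Hyladon | evidence) = 0.0086756 / 0.061155 ≈ 0.142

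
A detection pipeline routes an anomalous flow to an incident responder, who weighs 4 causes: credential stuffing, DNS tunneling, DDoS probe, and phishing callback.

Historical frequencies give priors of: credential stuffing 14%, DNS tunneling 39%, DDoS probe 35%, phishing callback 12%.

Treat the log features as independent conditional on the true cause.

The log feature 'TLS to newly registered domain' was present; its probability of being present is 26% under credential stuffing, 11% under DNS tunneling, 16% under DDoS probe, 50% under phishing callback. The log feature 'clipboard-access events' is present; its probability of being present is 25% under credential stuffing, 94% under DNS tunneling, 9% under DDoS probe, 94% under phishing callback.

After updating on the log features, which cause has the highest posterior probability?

Multiply each prior by the joint likelihood of the log feature pattern:
  credential stuffing: 0.14 × 0.26 × 0.25 = 0.0091
  DNS tunneling: 0.39 × 0.11 × 0.94 = 0.040326
  DDoS probe: 0.35 × 0.16 × 0.09 = 0.00504
  phishing callback: 0.12 × 0.50 × 0.94 = 0.0564
The unnormalized weights sum to 0.11087.
P(credential stuffing | evidence) ≈ 0.0091 / 0.11087 ≈ 0.082
P(DNS tunneling | evidence) ≈ 0.040326 / 0.11087 ≈ 0.364
P(DDoS probe | evidence) ≈ 0.00504 / 0.11087 ≈ 0.045
P(phishing callback | evidence) ≈ 0.0564 / 0.11087 ≈ 0.509
The largest is 0.509, so phishing callback is most probable.

phishing callback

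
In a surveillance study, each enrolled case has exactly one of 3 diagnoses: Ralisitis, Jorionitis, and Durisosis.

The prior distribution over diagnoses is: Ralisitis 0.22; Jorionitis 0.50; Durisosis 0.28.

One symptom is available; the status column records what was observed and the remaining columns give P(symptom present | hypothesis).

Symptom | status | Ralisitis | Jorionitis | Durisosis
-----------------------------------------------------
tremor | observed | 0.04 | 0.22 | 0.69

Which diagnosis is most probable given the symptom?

Durisosis

For each hypothesis, the unnormalized posterior weight is prior × likelihood:
  Ralisitis: 0.22 × 0.04 = 0.0088
  Jorionitis: 0.50 × 0.22 = 0.11
  Durisosis: 0.28 × 0.69 = 0.1932
Normalizing constant Z = 0.0088 + 0.11 + 0.1932 = 0.312.
P(Ralisitis | evidence) ≈ 0.0088 / 0.312 ≈ 0.028
P(Jorionitis | evidence) ≈ 0.11 / 0.312 ≈ 0.353
P(Durisosis | evidence) ≈ 0.1932 / 0.312 ≈ 0.619
The largest is 0.619, so Durisosis is most probable.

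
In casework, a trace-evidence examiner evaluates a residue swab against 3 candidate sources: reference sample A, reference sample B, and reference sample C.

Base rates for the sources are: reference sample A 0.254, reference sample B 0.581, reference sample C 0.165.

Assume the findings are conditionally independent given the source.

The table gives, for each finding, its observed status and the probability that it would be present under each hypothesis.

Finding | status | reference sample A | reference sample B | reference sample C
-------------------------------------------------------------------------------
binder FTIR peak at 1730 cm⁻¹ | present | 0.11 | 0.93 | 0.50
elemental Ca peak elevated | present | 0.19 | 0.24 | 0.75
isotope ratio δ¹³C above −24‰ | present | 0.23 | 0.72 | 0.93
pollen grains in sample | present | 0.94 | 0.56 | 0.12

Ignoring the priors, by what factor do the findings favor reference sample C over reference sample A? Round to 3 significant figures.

9.26

The Bayes factor is the ratio of the joint likelihoods of the evidence pattern under the two hypotheses.
  reference sample C: 0.50 × 0.75 × 0.93 × 0.12 = 0.04185
  reference sample A: 0.11 × 0.19 × 0.23 × 0.94 = 0.0045186
Bayes factor = 0.04185 / 0.0045186 ≈ 9.26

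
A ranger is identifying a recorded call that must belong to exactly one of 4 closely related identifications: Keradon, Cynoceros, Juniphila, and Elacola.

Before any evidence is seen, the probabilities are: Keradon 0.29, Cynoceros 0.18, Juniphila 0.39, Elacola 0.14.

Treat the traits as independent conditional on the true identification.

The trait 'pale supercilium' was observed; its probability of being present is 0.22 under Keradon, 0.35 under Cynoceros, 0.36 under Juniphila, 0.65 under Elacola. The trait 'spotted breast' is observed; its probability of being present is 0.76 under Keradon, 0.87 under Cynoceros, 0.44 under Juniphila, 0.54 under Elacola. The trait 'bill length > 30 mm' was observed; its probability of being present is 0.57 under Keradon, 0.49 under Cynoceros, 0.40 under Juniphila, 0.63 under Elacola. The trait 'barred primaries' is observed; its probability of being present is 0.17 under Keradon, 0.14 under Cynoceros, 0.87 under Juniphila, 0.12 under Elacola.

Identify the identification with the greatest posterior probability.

Juniphila

For each hypothesis, the unnormalized posterior weight is prior × product of the trait likelihoods:
  Keradon: 0.29 × 0.22 × 0.76 × 0.57 × 0.17 = 0.0046985
  Cynoceros: 0.18 × 0.35 × 0.87 × 0.49 × 0.14 = 0.00376
  Juniphila: 0.39 × 0.36 × 0.44 × 0.40 × 0.87 = 0.021498
  Elacola: 0.14 × 0.65 × 0.54 × 0.63 × 0.12 = 0.003715
The unnormalized weights sum to 0.033671.
P(Keradon | evidence) ≈ 0.0046985 / 0.033671 ≈ 0.140
P(Cynoceros | evidence) ≈ 0.00376 / 0.033671 ≈ 0.112
P(Juniphila | evidence) ≈ 0.021498 / 0.033671 ≈ 0.638
P(Elacola | evidence) ≈ 0.003715 / 0.033671 ≈ 0.110
The largest is 0.638, so Juniphila is most probable.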